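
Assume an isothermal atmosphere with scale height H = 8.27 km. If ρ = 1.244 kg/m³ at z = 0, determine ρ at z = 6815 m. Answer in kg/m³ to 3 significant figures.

ρ ≈ 0.546 kg/m³

In an isothermal atmosphere, density decays like pressure: ρ = ρ₀ exp(−z/H).
z/H = 6815.0/8270.0 = 0.82406; exp(−0.82406) = 0.43865.
ρ = 1.244 × 0.43865 = 0.54568 kg/m³.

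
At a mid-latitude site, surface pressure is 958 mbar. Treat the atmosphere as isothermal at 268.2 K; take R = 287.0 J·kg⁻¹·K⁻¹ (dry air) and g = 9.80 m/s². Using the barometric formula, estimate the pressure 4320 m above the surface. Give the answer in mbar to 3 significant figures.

P ≈ 553 mbar

Scale height: H = RT/g = 287.0 × 268.2 / 9.80 = 7854.4 m.
Barometric formula: P = P₀ exp(−z/H).
z/H = 4320.0/7854.4 = 0.55001; exp(−0.55001) = 0.57694.
P = 958 × 0.57694 = 552.71 mbar.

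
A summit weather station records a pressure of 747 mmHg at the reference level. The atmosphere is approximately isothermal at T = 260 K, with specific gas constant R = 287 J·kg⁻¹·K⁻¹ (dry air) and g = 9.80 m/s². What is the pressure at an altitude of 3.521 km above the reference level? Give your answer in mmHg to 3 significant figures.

Scale height: H = RT/g = 287 × 260 / 9.80 = 7614.3 m.
Barometric formula: P = P₀ exp(−z/H).
z/H = 3521.0/7614.3 = 0.46242; exp(−0.46242) = 0.62976.
P = 747 × 0.62976 = 470.43 mmHg.

P ≈ 470 mmHg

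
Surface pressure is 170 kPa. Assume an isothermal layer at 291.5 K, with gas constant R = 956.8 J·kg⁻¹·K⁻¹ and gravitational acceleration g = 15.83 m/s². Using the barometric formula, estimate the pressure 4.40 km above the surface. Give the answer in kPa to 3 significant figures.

P ≈ 132 kPa

Scale height: H = RT/g = 956.8 × 291.5 / 15.83 = 17619 m.
Barometric formula: P = P₀ exp(−z/H).
z/H = 4400.0/17619 = 0.24973; exp(−0.24973) = 0.77901.
P = 170 × 0.77901 = 132.43 kPa.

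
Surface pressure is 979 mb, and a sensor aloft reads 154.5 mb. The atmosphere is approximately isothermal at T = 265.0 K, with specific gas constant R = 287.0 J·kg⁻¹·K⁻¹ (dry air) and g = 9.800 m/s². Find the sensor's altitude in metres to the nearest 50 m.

z ≈ 14350 m

Scale height: H = RT/g = 287.0 × 265.0 / 9.800 = 7760.7 m.
Invert the barometric formula: z = H ln(P₀/P).
P₀/P = 979/154.5 = 6.3366; ln(6.3366) = 1.8463.
z = 7760.7 × 1.8463 = 14329 m.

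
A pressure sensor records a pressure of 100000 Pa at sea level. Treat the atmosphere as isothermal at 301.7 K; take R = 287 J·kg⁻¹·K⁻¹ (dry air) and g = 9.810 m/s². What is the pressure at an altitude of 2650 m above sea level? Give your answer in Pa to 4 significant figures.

Scale height: H = RT/g = 287 × 301.7 / 9.810 = 8826.5 m.
Barometric formula: P = P₀ exp(−z/H).
z/H = 2650.0/8826.5 = 0.30023; exp(−0.30023) = 0.74065.
P = 100000 × 0.74065 = 74065 Pa.

P ≈ 74060 Pa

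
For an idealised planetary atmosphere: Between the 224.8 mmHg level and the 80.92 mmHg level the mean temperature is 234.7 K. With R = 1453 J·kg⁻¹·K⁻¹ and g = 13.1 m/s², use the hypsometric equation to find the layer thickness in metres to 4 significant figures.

Δz ≈ 26600 m

Hypsometric equation: Δz = (R T̄/g) ln(P₁/P₂).
R T̄/g = 1453 × 234.7 / 13.1 = 26032 m.
ln(224.8/80.92) = ln(2.7781) = 1.0218.
Δz = 26032 × 1.0218 = 26599 m.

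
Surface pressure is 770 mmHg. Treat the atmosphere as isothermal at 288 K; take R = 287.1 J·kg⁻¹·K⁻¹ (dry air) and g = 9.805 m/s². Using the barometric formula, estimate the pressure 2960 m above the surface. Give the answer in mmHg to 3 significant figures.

Scale height: H = RT/g = 287.1 × 288 / 9.805 = 8432.9 m.
Barometric formula: P = P₀ exp(−z/H).
z/H = 2960.0/8432.9 = 0.35101; exp(−0.35101) = 0.70398.
P = 770 × 0.70398 = 542.06 mmHg.

P ≈ 542 mmHg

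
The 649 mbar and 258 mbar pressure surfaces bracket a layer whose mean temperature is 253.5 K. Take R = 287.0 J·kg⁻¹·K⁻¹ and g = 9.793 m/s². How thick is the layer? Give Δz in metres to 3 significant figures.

Hypsometric equation: Δz = (R T̄/g) ln(P₁/P₂).
R T̄/g = 287.0 × 253.5 / 9.793 = 7429.2 m.
ln(649/258) = ln(2.5155) = 0.92247.
Δz = 7429.2 × 0.92247 = 6853.2 m.

Δz ≈ 6850 m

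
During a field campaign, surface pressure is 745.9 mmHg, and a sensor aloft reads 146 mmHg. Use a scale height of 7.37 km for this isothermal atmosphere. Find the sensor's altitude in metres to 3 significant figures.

Invert the barometric formula: z = H ln(P₀/P).
P₀/P = 745.9/146 = 5.1089; ln(5.1089) = 1.6310.
z = 7370.0 × 1.6310 = 12020 m.

z ≈ 12000 m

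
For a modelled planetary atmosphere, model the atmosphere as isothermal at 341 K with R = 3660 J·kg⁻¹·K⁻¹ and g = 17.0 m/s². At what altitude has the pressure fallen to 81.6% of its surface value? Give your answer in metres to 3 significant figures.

Scale height: H = RT/g = 3660 × 341 / 17.0 = 73415 m.
Set P/P₀ = exp(−z/H) = 0.816, so z = −H ln(0.816).
−ln(0.816) = 0.20334; z = 73415 × 0.20334 = 14928 m.

z ≈ 14900 m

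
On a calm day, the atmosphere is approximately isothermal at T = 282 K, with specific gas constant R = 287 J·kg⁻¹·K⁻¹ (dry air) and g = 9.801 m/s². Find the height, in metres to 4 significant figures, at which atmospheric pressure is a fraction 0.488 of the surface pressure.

Scale height: H = RT/g = 287 × 282 / 9.801 = 8257.7 m.
Set P/P₀ = exp(−z/H) = 0.488, so z = −H ln(0.488).
−ln(0.488) = 0.71744; z = 8257.7 × 0.71744 = 5924.4 m.

z ≈ 5924 m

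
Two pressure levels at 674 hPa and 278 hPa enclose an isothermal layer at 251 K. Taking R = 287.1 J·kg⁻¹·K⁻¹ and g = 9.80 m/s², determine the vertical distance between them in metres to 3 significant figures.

Δz ≈ 6510 m

Hypsometric equation: Δz = (R T̄/g) ln(P₁/P₂).
R T̄/g = 287.1 × 251 / 9.80 = 7353.3 m.
ln(674/278) = ln(2.4245) = 0.88563.
Δz = 7353.3 × 0.88563 = 6512.3 m.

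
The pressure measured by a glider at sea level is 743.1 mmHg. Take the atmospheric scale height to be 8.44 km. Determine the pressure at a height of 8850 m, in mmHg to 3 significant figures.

P ≈ 260 mmHg

Barometric formula: P = P₀ exp(−z/H).
z/H = 8850.0/8440.0 = 1.0486; exp(−1.0486) = 0.35043.
P = 743.1 × 0.35043 = 260.40 mmHg.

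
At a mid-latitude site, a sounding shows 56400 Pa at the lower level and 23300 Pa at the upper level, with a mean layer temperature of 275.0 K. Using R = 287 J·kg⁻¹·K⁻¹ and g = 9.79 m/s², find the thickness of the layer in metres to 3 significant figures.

Hypsometric equation: Δz = (R T̄/g) ln(P₁/P₂).
R T̄/g = 287 × 275.0 / 9.79 = 8061.8 m.
ln(56400/23300) = ln(2.4206) = 0.88402.
Δz = 8061.8 × 0.88402 = 7126.8 m.

Δz ≈ 7130 m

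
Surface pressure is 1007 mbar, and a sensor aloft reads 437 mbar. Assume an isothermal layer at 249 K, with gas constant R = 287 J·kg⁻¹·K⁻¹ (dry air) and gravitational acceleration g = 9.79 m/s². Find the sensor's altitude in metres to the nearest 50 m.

z ≈ 6100 m

Scale height: H = RT/g = 287 × 249 / 9.79 = 7299.6 m.
Invert the barometric formula: z = H ln(P₀/P).
P₀/P = 1007/437 = 2.3043; ln(2.3043) = 0.83478.
z = 7299.6 × 0.83478 = 6093.6 m.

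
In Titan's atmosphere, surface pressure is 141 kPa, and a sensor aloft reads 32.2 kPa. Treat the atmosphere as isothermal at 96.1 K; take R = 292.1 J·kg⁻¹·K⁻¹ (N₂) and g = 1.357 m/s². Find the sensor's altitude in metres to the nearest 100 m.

Scale height: H = RT/g = 292.1 × 96.1 / 1.357 = 20686 m.
Invert the barometric formula: z = H ln(P₀/P).
P₀/P = 141/32.2 = 4.3789; ln(4.3789) = 1.4768.
z = 20686 × 1.4768 = 30549 m.

z ≈ 30500 m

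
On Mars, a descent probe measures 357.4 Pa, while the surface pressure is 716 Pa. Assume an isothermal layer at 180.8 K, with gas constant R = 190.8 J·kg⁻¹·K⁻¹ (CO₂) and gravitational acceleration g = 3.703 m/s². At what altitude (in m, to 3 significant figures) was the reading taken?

Scale height: H = RT/g = 190.8 × 180.8 / 3.703 = 9315.9 m.
Invert the barometric formula: z = H ln(P₀/P).
P₀/P = 716/357.4 = 2.0034; ln(2.0034) = 0.69485.
z = 9315.9 × 0.69485 = 6473.2 m.

z ≈ 6470 m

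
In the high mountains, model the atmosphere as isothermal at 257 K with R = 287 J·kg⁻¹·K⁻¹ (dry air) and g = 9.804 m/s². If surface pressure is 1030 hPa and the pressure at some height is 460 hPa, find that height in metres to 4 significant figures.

z ≈ 6064 m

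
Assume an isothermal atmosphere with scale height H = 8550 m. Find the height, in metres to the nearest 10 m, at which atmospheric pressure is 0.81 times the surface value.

Set P/P₀ = exp(−z/H) = 0.81, so z = −H ln(0.81).
−ln(0.81) = 0.21072; z = 8550.0 × 0.21072 = 1801.7 m.

z ≈ 1800 m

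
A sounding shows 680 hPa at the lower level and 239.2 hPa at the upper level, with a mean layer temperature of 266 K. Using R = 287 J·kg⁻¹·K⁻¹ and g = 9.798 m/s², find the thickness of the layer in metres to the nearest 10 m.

Δz ≈ 8140 m

Hypsometric equation: Δz = (R T̄/g) ln(P₁/P₂).
R T̄/g = 287 × 266 / 9.798 = 7791.6 m.
ln(680/239.2) = ln(2.8428) = 1.0448.
Δz = 7791.6 × 1.0448 = 8140.7 m.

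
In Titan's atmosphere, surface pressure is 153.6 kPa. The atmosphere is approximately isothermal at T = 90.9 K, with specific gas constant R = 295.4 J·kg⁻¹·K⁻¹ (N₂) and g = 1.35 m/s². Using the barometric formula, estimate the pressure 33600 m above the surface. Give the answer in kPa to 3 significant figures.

Scale height: H = RT/g = 295.4 × 90.9 / 1.35 = 19890 m.
Barometric formula: P = P₀ exp(−z/H).
z/H = 33600/19890 = 1.6893; exp(−1.6893) = 0.18465.
P = 153.6 × 0.18465 = 28.362 kPa.

P ≈ 28.4 kPa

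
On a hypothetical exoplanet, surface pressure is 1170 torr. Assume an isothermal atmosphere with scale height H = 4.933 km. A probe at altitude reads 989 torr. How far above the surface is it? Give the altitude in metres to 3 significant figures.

z ≈ 829 m

Invert the barometric formula: z = H ln(P₀/P).
P₀/P = 1170/989 = 1.1830; ln(1.1830) = 0.16805.
z = 4933.0 × 0.16805 = 828.99 m.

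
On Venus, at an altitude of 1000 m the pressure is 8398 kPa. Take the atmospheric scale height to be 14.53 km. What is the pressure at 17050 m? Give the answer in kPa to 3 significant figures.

P ≈ 2780 kPa

Between two levels, P₂ = P₁ exp(−Δz/H) with Δz = z₂ − z₁.
Δz = 17050 − 1000.0 = 16050 m; Δz/H = 16050/14530 = 1.1046.
P₂ = 8398 × exp(−1.1046) = 8398 × 0.33134 = 2782.6 kPa.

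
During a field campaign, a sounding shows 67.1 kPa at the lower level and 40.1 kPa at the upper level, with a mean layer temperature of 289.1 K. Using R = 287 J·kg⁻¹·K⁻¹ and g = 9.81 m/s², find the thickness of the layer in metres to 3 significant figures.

Δz ≈ 4350 m

Hypsometric equation: Δz = (R T̄/g) ln(P₁/P₂).
R T̄/g = 287 × 289.1 / 9.81 = 8457.9 m.
ln(67.1/40.1) = ln(1.6733) = 0.51480.
Δz = 8457.9 × 0.51480 = 4354.1 m.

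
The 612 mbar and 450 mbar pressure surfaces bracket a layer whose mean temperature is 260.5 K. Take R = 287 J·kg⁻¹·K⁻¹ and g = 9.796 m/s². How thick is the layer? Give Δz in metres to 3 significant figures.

Δz ≈ 2350 m

Hypsometric equation: Δz = (R T̄/g) ln(P₁/P₂).
R T̄/g = 287 × 260.5 / 9.796 = 7632.0 m.
ln(612/450) = ln(1.3600) = 0.30748.
Δz = 7632.0 × 0.30748 = 2346.7 m.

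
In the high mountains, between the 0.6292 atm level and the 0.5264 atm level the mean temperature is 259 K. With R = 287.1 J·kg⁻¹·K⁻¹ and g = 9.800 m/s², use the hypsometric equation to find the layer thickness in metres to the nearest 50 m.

Δz ≈ 1350 m

Hypsometric equation: Δz = (R T̄/g) ln(P₁/P₂).
R T̄/g = 287.1 × 259 / 9.800 = 7587.6 m.
ln(0.6292/0.5264) = ln(1.1953) = 0.17840.
Δz = 7587.6 × 0.17840 = 1353.6 m.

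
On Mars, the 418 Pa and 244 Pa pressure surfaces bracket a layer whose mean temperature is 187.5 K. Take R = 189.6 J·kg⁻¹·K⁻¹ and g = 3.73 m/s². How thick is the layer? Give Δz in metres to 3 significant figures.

Δz ≈ 5130 m

Hypsometric equation: Δz = (R T̄/g) ln(P₁/P₂).
R T̄/g = 189.6 × 187.5 / 3.73 = 9530.8 m.
ln(418/244) = ln(1.7131) = 0.53830.
Δz = 9530.8 × 0.53830 = 5130.4 m.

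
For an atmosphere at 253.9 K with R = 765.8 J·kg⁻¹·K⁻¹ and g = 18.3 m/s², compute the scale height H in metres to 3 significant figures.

H ≈ 10600 m

The scale height of an isothermal atmosphere is H = RT/g.
H = 765.8 × 253.9 / 18.3 = 194440/18.3 = 10625 m.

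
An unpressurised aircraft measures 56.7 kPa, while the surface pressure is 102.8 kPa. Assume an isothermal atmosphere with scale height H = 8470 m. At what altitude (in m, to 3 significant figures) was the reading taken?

z ≈ 5040 m

Invert the barometric formula: z = H ln(P₀/P).
P₀/P = 102.8/56.7 = 1.8131; ln(1.8131) = 0.59504.
z = 8470.0 × 0.59504 = 5040.0 m.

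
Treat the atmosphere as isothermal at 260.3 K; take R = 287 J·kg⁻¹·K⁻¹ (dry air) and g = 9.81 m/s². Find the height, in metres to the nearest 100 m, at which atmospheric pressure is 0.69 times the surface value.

Scale height: H = RT/g = 287 × 260.3 / 9.81 = 7615.3 m.
Set P/P₀ = exp(−z/H) = 0.69, so z = −H ln(0.69).
−ln(0.69) = 0.37106; z = 7615.3 × 0.37106 = 2825.7 m.

z ≈ 2800 m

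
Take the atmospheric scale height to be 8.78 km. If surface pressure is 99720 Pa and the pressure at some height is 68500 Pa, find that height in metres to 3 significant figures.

Invert the barometric formula: z = H ln(P₀/P).
P₀/P = 99720/68500 = 1.4558; ln(1.4558) = 0.37556.
z = 8780.0 × 0.37556 = 3297.4 m.

z ≈ 3300 m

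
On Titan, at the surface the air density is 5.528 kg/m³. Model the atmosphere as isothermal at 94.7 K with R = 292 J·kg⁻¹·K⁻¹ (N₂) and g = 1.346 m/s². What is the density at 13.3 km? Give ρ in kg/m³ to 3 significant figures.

ρ ≈ 2.89 kg/m³

Scale height: H = RT/g = 292 × 94.7 / 1.346 = 20544 m.
In an isothermal atmosphere, density decays like pressure: ρ = ρ₀ exp(−z/H).
z/H = 13300/20544 = 0.64739; exp(−0.64739) = 0.52341.
ρ = 5.528 × 0.52341 = 2.8934 kg/m³.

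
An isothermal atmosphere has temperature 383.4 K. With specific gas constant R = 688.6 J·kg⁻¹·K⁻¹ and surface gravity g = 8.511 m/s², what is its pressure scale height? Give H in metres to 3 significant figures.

The scale height of an isothermal atmosphere is H = RT/g.
H = 688.6 × 383.4 / 8.511 = 264010/8.511 = 31020 m.

H ≈ 31000 m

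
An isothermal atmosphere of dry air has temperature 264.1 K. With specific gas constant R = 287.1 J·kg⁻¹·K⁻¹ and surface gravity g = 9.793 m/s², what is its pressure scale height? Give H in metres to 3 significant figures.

H ≈ 7740 m

The scale height of an isothermal atmosphere is H = RT/g.
H = 287.1 × 264.1 / 9.793 = 75823/9.793 = 7742.6 m.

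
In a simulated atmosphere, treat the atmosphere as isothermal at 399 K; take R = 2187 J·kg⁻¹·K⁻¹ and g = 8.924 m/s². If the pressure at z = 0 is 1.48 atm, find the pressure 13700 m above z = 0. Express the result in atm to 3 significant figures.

P ≈ 1.29 atm

Scale height: H = RT/g = 2187 × 399 / 8.924 = 97783 m.
Barometric formula: P = P₀ exp(−z/H).
z/H = 13700/97783 = 0.14011; exp(−0.14011) = 0.86926.
P = 1.48 × 0.86926 = 1.2865 atm.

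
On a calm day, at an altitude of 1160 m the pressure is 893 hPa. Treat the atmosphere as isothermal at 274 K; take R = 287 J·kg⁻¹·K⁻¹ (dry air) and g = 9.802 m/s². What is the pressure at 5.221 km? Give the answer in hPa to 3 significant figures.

P ≈ 538 hPa

Scale height: H = RT/g = 287 × 274 / 9.802 = 8022.6 m.
Between two levels, P₂ = P₁ exp(−Δz/H) with Δz = z₂ − z₁.
Δz = 5221.0 − 1160.0 = 4061.0 m; Δz/H = 4061.0/8022.6 = 0.50619.
P₂ = 893 × exp(−0.50619) = 893 × 0.60279 = 538.29 hPa.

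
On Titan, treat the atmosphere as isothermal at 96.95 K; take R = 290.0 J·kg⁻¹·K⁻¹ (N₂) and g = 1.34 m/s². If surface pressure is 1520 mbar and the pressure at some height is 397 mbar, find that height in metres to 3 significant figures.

z ≈ 28200 m

Scale height: H = RT/g = 290.0 × 96.95 / 1.34 = 20982 m.
Invert the barometric formula: z = H ln(P₀/P).
P₀/P = 1520/397 = 3.8287; ln(3.8287) = 1.3425.
z = 20982 × 1.3425 = 28168 m.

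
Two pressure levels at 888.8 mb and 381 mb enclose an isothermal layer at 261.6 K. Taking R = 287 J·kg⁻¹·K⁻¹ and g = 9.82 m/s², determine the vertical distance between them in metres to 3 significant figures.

Hypsometric equation: Δz = (R T̄/g) ln(P₁/P₂).
R T̄/g = 287 × 261.6 / 9.82 = 7645.5 m.
ln(888.8/381) = ln(2.3328) = 0.84707.
Δz = 7645.5 × 0.84707 = 6476.3 m.

Δz ≈ 6480 m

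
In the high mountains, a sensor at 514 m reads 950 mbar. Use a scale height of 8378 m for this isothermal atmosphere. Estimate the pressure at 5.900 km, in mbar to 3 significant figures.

P ≈ 499 mbar

Between two levels, P₂ = P₁ exp(−Δz/H) with Δz = z₂ − z₁.
Δz = 5900.0 − 514.00 = 5386.0 m; Δz/H = 5386.0/8378.0 = 0.64287.
P₂ = 950 × exp(−0.64287) = 950 × 0.52578 = 499.49 mbar.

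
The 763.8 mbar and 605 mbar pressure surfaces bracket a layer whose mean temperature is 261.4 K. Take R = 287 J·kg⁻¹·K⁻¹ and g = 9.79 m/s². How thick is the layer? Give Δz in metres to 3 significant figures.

Δz ≈ 1790 m

Hypsometric equation: Δz = (R T̄/g) ln(P₁/P₂).
R T̄/g = 287 × 261.4 / 9.79 = 7663.1 m.
ln(763.8/605) = ln(1.2625) = 0.23309.
Δz = 7663.1 × 0.23309 = 1786.2 m.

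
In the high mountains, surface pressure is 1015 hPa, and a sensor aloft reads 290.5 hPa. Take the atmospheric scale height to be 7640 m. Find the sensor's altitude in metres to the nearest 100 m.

z ≈ 9600 m

Invert the barometric formula: z = H ln(P₀/P).
P₀/P = 1015/290.5 = 3.4940; ln(3.4940) = 1.2510.
z = 7640.0 × 1.2510 = 9557.6 m.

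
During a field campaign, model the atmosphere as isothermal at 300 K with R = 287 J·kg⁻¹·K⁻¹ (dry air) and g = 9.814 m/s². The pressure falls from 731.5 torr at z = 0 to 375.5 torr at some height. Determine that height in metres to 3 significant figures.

Scale height: H = RT/g = 287 × 300 / 9.814 = 8773.2 m.
Invert the barometric formula: z = H ln(P₀/P).
P₀/P = 731.5/375.5 = 1.9481; ln(1.9481) = 0.66685.
z = 8773.2 × 0.66685 = 5850.4 m.

z ≈ 5850 m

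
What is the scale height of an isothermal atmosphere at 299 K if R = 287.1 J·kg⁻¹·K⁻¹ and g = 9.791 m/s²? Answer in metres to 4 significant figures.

H ≈ 8768 m

The scale height of an isothermal atmosphere is H = RT/g.
H = 287.1 × 299 / 9.791 = 85843/9.791 = 8767.5 m.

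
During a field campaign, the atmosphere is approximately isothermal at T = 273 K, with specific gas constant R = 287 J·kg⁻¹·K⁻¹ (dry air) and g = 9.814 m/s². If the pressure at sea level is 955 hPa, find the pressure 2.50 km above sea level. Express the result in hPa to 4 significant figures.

P ≈ 698.2 hPa

Scale height: H = RT/g = 287 × 273 / 9.814 = 7983.6 m.
Barometric formula: P = P₀ exp(−z/H).
z/H = 2500.0/7983.6 = 0.31314; exp(−0.31314) = 0.73115.
P = 955 × 0.73115 = 698.25 hPa.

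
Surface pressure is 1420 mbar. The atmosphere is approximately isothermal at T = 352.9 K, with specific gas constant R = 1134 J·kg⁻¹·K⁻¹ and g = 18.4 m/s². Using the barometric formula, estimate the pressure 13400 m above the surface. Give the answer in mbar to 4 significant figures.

P ≈ 766.9 mbar

Scale height: H = RT/g = 1134 × 352.9 / 18.4 = 21749 m.
Barometric formula: P = P₀ exp(−z/H).
z/H = 13400/21749 = 0.61612; exp(−0.61612) = 0.54004.
P = 1420 × 0.54004 = 766.86 mbar.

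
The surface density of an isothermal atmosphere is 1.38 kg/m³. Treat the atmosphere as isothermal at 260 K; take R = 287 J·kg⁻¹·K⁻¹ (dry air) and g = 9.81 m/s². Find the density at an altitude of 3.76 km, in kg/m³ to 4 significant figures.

Scale height: H = RT/g = 287 × 260 / 9.81 = 7606.5 m.
In an isothermal atmosphere, density decays like pressure: ρ = ρ₀ exp(−z/H).
z/H = 3760.0/7606.5 = 0.49431; exp(−0.49431) = 0.60999.
ρ = 1.38 × 0.60999 = 0.84179 kg/m³.

ρ ≈ 0.8418 kg/m³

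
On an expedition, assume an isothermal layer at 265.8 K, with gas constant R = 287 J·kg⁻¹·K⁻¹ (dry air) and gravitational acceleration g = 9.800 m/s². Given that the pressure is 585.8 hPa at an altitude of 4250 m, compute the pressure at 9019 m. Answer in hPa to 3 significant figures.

Scale height: H = RT/g = 287 × 265.8 / 9.800 = 7784.1 m.
Between two levels, P₂ = P₁ exp(−Δz/H) with Δz = z₂ − z₁.
Δz = 9019.0 − 4250.0 = 4769.0 m; Δz/H = 4769.0/7784.1 = 0.61266.
P₂ = 585.8 × exp(−0.61266) = 585.8 × 0.54191 = 317.45 hPa.

P ≈ 317 hPa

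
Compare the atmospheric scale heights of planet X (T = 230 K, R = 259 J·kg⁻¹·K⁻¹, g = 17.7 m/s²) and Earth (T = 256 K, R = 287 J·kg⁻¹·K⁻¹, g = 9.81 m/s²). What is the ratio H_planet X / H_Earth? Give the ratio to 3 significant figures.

H_planet X/H_Earth ≈ 0.449

H = RT/g for each body.
H_planet X = 259 × 230 / 17.7 = 3365.5 m.
H_Earth = 287 × 256 / 9.81 = 7489.5 m.
H_planet X/H_Earth = 3365.5/7489.5 = 0.44936.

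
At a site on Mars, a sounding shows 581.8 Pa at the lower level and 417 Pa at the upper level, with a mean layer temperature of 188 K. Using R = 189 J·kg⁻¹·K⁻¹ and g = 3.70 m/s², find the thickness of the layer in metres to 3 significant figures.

Δz ≈ 3200 m

Hypsometric equation: Δz = (R T̄/g) ln(P₁/P₂).
R T̄/g = 189 × 188 / 3.70 = 9603.2 m.
ln(581.8/417) = ln(1.3952) = 0.33304.
Δz = 9603.2 × 0.33304 = 3198.2 m.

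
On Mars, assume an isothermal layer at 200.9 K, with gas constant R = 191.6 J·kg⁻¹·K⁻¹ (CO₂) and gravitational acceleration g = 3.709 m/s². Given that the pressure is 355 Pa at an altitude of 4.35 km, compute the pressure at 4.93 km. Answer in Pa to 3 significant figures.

Scale height: H = RT/g = 191.6 × 200.9 / 3.709 = 10378 m.
Between two levels, P₂ = P₁ exp(−Δz/H) with Δz = z₂ − z₁.
Δz = 4930.0 − 4350.0 = 580.00 m; Δz/H = 580.00/10378 = 0.055887.
P₂ = 355 × exp(−0.055887) = 355 × 0.94565 = 335.71 Pa.

P ≈ 336 Pa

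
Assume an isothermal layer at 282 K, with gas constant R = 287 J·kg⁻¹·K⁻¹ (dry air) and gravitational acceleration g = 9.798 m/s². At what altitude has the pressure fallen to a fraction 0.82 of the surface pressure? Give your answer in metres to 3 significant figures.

Scale height: H = RT/g = 287 × 282 / 9.798 = 8260.3 m.
Set P/P₀ = exp(−z/H) = 0.82, so z = −H ln(0.82).
−ln(0.82) = 0.19845; z = 8260.3 × 0.19845 = 1639.3 m.

z ≈ 1640 m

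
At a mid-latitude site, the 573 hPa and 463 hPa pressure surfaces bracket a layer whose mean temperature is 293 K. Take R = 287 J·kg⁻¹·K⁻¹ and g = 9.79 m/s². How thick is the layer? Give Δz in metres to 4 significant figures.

Δz ≈ 1831 m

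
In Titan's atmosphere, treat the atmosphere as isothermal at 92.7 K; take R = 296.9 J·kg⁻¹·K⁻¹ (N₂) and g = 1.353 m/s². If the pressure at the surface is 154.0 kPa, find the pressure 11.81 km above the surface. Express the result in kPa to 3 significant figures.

Scale height: H = RT/g = 296.9 × 92.7 / 1.353 = 20342 m.
Barometric formula: P = P₀ exp(−z/H).
z/H = 11810/20342 = 0.58057; exp(−0.58057) = 0.55958.
P = 154.0 × 0.55958 = 86.175 kPa.

P ≈ 86.2 kPa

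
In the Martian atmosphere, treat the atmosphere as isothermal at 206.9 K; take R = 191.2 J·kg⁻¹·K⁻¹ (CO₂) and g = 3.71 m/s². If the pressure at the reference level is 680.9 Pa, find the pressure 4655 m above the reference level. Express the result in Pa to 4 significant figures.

Scale height: H = RT/g = 191.2 × 206.9 / 3.71 = 10663 m.
Barometric formula: P = P₀ exp(−z/H).
z/H = 4655.0/10663 = 0.43656; exp(−0.43656) = 0.64626.
P = 680.9 × 0.64626 = 440.04 Pa.

P ≈ 440.0 Pa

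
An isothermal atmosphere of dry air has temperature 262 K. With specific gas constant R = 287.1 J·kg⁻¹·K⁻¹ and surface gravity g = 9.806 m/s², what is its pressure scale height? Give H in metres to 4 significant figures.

H ≈ 7671 m

The scale height of an isothermal atmosphere is H = RT/g.
H = 287.1 × 262 / 9.806 = 75220/9.806 = 7670.8 m.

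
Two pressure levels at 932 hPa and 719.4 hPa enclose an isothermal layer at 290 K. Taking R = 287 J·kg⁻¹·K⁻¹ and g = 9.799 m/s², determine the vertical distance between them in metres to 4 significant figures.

Δz ≈ 2199 m

Hypsometric equation: Δz = (R T̄/g) ln(P₁/P₂).
R T̄/g = 287 × 290 / 9.799 = 8493.7 m.
ln(932/719.4) = ln(1.2955) = 0.25890.
Δz = 8493.7 × 0.25890 = 2199.0 m.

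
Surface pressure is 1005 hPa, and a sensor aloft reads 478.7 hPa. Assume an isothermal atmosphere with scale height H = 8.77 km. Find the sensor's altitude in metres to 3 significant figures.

z ≈ 6500 m

Invert the barometric formula: z = H ln(P₀/P).
P₀/P = 1005/478.7 = 2.0994; ln(2.0994) = 0.74165.
z = 8770.0 × 0.74165 = 6504.3 m.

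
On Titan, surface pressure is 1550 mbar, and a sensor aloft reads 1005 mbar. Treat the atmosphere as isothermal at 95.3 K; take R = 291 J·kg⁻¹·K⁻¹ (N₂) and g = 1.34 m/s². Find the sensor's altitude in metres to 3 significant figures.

z ≈ 8970 m

Scale height: H = RT/g = 291 × 95.3 / 1.34 = 20696 m.
Invert the barometric formula: z = H ln(P₀/P).
P₀/P = 1550/1005 = 1.5423; ln(1.5423) = 0.43327.
z = 20696 × 0.43327 = 8967.0 m.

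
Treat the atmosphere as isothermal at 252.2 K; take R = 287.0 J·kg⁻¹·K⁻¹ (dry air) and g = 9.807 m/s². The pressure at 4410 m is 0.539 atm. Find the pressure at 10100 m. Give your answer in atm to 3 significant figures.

Scale height: H = RT/g = 287.0 × 252.2 / 9.807 = 7380.6 m.
Between two levels, P₂ = P₁ exp(−Δz/H) with Δz = z₂ − z₁.
Δz = 10100 − 4410.0 = 5690.0 m; Δz/H = 5690.0/7380.6 = 0.77094.
P₂ = 0.539 × exp(−0.77094) = 0.539 × 0.46258 = 0.24933 atm.

P ≈ 0.249 atm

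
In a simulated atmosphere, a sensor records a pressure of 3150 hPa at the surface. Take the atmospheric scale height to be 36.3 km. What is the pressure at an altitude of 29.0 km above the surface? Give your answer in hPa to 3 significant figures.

Barometric formula: P = P₀ exp(−z/H).
z/H = 29000/36300 = 0.79890; exp(−0.79890) = 0.44982.
P = 3150 × 0.44982 = 1416.9 hPa.

P ≈ 1420 hPa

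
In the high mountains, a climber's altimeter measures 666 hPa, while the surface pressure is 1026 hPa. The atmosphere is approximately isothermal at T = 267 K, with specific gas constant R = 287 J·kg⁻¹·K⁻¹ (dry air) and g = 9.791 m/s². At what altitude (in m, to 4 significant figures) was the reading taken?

z ≈ 3382 m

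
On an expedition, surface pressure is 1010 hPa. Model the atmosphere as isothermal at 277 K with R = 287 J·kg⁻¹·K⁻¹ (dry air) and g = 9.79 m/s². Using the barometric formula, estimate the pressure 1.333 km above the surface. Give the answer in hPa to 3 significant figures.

Scale height: H = RT/g = 287 × 277 / 9.79 = 8120.4 m.
Barometric formula: P = P₀ exp(−z/H).
z/H = 1333.0/8120.4 = 0.16415; exp(−0.16415) = 0.84861.
P = 1010 × 0.84861 = 857.10 hPa.

P ≈ 857 hPa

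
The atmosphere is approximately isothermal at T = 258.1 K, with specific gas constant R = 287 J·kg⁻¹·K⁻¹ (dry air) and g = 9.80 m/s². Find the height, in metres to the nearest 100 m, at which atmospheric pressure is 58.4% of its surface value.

Scale height: H = RT/g = 287 × 258.1 / 9.80 = 7558.6 m.
Set P/P₀ = exp(−z/H) = 0.584, so z = −H ln(0.584).
−ln(0.584) = 0.53785; z = 7558.6 × 0.53785 = 4065.4 m.

z ≈ 4100 m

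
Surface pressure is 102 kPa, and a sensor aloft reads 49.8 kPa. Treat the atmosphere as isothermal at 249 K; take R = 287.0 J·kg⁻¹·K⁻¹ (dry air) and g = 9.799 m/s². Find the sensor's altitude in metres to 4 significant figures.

z ≈ 5229 m

Scale height: H = RT/g = 287.0 × 249 / 9.799 = 7292.9 m.
Invert the barometric formula: z = H ln(P₀/P).
P₀/P = 102/49.8 = 2.0482; ln(2.0482) = 0.71696.
z = 7292.9 × 0.71696 = 5228.7 m.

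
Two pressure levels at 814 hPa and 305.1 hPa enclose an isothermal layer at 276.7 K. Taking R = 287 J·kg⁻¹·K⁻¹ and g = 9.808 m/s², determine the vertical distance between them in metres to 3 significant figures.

Δz ≈ 7950 m

Hypsometric equation: Δz = (R T̄/g) ln(P₁/P₂).
R T̄/g = 287 × 276.7 / 9.808 = 8096.7 m.
ln(814/305.1) = ln(2.6680) = 0.98133.
Δz = 8096.7 × 0.98133 = 7945.5 m.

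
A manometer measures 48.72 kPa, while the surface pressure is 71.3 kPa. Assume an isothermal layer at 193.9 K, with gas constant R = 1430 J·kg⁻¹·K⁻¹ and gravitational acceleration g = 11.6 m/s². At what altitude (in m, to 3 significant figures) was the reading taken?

Scale height: H = RT/g = 1430 × 193.9 / 11.6 = 23903 m.
Invert the barometric formula: z = H ln(P₀/P).
P₀/P = 71.3/48.72 = 1.4635; ln(1.4635) = 0.38083.
z = 23903 × 0.38083 = 9103.0 m.

z ≈ 9100 m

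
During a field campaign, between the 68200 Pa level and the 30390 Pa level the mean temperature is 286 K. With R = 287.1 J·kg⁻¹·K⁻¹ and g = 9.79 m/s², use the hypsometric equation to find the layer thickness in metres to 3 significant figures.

Hypsometric equation: Δz = (R T̄/g) ln(P₁/P₂).
R T̄/g = 287.1 × 286 / 9.79 = 8387.2 m.
ln(68200/30390) = ln(2.2442) = 0.80835.
Δz = 8387.2 × 0.80835 = 6779.8 m.

Δz ≈ 6780 m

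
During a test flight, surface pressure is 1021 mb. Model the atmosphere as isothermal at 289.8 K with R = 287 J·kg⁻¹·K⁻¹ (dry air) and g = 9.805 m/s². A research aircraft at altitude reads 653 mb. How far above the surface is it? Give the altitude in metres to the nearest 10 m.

z ≈ 3790 m

Scale height: H = RT/g = 287 × 289.8 / 9.805 = 8482.7 m.
Invert the barometric formula: z = H ln(P₀/P).
P₀/P = 1021/653 = 1.5636; ln(1.5636) = 0.44699.
z = 8482.7 × 0.44699 = 3791.7 m.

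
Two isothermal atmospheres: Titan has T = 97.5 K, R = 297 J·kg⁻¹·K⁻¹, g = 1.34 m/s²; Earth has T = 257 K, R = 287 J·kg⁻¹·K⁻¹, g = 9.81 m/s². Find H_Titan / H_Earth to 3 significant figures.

H_Titan/H_Earth ≈ 2.87

H = RT/g for each body.
H_Titan = 297 × 97.5 / 1.34 = 21610 m.
H_Earth = 287 × 257 / 9.81 = 7518.8 m.
H_Titan/H_Earth = 21610/7518.8 = 2.8741.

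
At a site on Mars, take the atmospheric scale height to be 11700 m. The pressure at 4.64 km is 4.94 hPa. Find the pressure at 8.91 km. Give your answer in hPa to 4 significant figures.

P ≈ 3.429 hPa

Between two levels, P₂ = P₁ exp(−Δz/H) with Δz = z₂ − z₁.
Δz = 8910.0 − 4640.0 = 4270.0 m; Δz/H = 4270.0/11700 = 0.36496.
P₂ = 4.94 × exp(−0.36496) = 4.94 × 0.69422 = 3.4294 hPa.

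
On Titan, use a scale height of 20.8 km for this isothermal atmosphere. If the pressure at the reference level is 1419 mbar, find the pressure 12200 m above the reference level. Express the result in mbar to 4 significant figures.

Barometric formula: P = P₀ exp(−z/H).
z/H = 12200/20800 = 0.58654; exp(−0.58654) = 0.55625.
P = 1419 × 0.55625 = 789.32 mbar.

P ≈ 789.3 mbar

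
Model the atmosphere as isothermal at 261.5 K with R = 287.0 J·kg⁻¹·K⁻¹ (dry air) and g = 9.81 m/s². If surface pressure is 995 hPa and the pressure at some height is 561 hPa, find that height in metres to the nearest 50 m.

Scale height: H = RT/g = 287.0 × 261.5 / 9.81 = 7650.4 m.
Invert the barometric formula: z = H ln(P₀/P).
P₀/P = 995/561 = 1.7736; ln(1.7736) = 0.57301.
z = 7650.4 × 0.57301 = 4383.8 m.

z ≈ 4400 m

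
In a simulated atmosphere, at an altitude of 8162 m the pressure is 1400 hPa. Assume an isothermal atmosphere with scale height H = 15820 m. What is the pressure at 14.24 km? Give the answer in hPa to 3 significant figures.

Between two levels, P₂ = P₁ exp(−Δz/H) with Δz = z₂ − z₁.
Δz = 14240 − 8162.0 = 6078.0 m; Δz/H = 6078.0/15820 = 0.38420.
P₂ = 1400 × exp(−0.38420) = 1400 × 0.68100 = 953.40 hPa.

P ≈ 953 hPa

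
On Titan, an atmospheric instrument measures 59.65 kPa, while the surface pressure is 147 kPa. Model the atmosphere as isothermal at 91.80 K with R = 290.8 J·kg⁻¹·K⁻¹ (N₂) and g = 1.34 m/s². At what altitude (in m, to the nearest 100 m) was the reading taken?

Scale height: H = RT/g = 290.8 × 91.80 / 1.34 = 19922 m.
Invert the barometric formula: z = H ln(P₀/P).
P₀/P = 147/59.65 = 2.4644; ln(2.4644) = 0.90195.
z = 19922 × 0.90195 = 17969 m.

z ≈ 18000 m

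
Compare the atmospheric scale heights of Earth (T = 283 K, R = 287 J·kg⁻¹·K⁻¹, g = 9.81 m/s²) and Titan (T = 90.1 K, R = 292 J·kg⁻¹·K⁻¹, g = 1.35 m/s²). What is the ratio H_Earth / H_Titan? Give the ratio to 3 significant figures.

H_Earth/H_Titan ≈ 0.425

H = RT/g for each body.
H_Earth = 287 × 283 / 9.81 = 8279.4 m.
H_Titan = 292 × 90.1 / 1.35 = 19488 m.
H_Earth/H_Titan = 8279.4/19488 = 0.42485.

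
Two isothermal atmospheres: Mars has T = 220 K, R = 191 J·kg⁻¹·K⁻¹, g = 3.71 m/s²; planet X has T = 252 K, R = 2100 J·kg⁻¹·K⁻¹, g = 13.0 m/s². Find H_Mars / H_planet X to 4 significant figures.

H = RT/g for each body.
H_Mars = 191 × 220 / 3.71 = 11326 m.
H_planet X = 2100 × 252 / 13.0 = 40708 m.
H_Mars/H_planet X = 11326/40708 = 0.27823.

H_Mars/H_planet X ≈ 0.2782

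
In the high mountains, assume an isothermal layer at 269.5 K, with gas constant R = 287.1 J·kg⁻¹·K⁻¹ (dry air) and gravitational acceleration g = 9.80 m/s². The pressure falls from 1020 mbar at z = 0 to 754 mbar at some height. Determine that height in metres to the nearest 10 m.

Scale height: H = RT/g = 287.1 × 269.5 / 9.80 = 7895.3 m.
Invert the barometric formula: z = H ln(P₀/P).
P₀/P = 1020/754 = 1.3528; ln(1.3528) = 0.30218.
z = 7895.3 × 0.30218 = 2385.8 m.

z ≈ 2390 m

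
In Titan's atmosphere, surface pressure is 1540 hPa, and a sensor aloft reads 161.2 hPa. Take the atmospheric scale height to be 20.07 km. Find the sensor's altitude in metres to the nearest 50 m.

Invert the barometric formula: z = H ln(P₀/P).
P₀/P = 1540/161.2 = 9.5533; ln(9.5533) = 2.2569.
z = 20070 × 2.2569 = 45296 m.

z ≈ 45300 m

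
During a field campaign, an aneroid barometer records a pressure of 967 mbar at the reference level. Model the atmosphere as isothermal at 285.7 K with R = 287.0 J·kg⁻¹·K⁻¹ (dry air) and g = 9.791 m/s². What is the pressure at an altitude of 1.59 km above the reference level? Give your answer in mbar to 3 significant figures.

P ≈ 800 mbar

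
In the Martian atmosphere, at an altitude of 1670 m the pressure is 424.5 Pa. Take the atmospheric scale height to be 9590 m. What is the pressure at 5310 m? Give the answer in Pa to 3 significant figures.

Between two levels, P₂ = P₁ exp(−Δz/H) with Δz = z₂ − z₁.
Δz = 5310.0 − 1670.0 = 3640.0 m; Δz/H = 3640.0/9590.0 = 0.37956.
P₂ = 424.5 × exp(−0.37956) = 424.5 × 0.68416 = 290.43 Pa.

P ≈ 290 Pa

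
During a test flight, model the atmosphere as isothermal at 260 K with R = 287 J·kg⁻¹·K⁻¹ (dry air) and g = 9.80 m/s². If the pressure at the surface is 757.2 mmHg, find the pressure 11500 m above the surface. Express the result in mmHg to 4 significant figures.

Scale height: H = RT/g = 287 × 260 / 9.80 = 7614.3 m.
Barometric formula: P = P₀ exp(−z/H).
z/H = 11500/7614.3 = 1.5103; exp(−1.5103) = 0.22084.
P = 757.2 × 0.22084 = 167.22 mmHg.

P ≈ 167.2 mmHg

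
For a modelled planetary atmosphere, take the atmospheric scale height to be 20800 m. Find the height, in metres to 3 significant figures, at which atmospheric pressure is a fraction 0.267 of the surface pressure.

z ≈ 27500 m

Set P/P₀ = exp(−z/H) = 0.267, so z = −H ln(0.267).
−ln(0.267) = 1.3205; z = 20800 × 1.3205 = 27466 m.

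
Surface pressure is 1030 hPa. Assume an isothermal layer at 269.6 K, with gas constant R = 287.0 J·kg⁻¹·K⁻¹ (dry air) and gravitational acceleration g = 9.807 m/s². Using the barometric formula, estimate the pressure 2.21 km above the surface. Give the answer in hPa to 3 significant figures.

Scale height: H = RT/g = 287.0 × 269.6 / 9.807 = 7889.8 m.
Barometric formula: P = P₀ exp(−z/H).
z/H = 2210.0/7889.8 = 0.28011; exp(−0.28011) = 0.75570.
P = 1030 × 0.75570 = 778.37 hPa.

P ≈ 778 hPa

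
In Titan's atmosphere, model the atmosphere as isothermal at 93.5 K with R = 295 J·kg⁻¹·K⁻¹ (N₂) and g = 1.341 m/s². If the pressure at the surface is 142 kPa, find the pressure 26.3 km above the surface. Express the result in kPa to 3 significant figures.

P ≈ 39.5 kPa

Scale height: H = RT/g = 295 × 93.5 / 1.341 = 20569 m.
Barometric formula: P = P₀ exp(−z/H).
z/H = 26300/20569 = 1.2786; exp(−1.2786) = 0.27843.
P = 142 × 0.27843 = 39.537 kPa.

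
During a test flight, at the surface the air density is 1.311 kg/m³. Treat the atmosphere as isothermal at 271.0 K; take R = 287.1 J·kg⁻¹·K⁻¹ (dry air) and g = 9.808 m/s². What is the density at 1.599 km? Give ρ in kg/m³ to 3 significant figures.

ρ ≈ 1.07 kg/m³

Scale height: H = RT/g = 287.1 × 271.0 / 9.808 = 7932.7 m.
In an isothermal atmosphere, density decays like pressure: ρ = ρ₀ exp(−z/H).
z/H = 1599.0/7932.7 = 0.20157; exp(−0.20157) = 0.81745.
ρ = 1.311 × 0.81745 = 1.0717 kg/m³.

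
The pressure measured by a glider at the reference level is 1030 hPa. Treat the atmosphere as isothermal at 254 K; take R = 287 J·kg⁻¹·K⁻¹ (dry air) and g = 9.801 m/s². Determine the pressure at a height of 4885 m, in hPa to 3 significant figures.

Scale height: H = RT/g = 287 × 254 / 9.801 = 7437.8 m.
Barometric formula: P = P₀ exp(−z/H).
z/H = 4885.0/7437.8 = 0.65678; exp(−0.65678) = 0.51852.
P = 1030 × 0.51852 = 534.08 hPa.

P ≈ 534 hPa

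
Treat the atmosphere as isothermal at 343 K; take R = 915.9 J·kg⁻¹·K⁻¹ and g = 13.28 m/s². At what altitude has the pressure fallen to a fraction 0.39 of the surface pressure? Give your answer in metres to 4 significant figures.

Scale height: H = RT/g = 915.9 × 343 / 13.28 = 23656 m.
Set P/P₀ = exp(−z/H) = 0.39, so z = −H ln(0.39).
−ln(0.39) = 0.94161; z = 23656 × 0.94161 = 22275 m.

z ≈ 22270 m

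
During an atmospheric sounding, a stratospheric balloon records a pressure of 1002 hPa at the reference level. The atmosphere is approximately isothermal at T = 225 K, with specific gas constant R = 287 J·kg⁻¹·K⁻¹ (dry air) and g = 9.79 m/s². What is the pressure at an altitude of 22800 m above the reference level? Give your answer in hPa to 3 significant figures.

P ≈ 31.6 hPa

Scale height: H = RT/g = 287 × 225 / 9.79 = 6596.0 m.
Barometric formula: P = P₀ exp(−z/H).
z/H = 22800/6596.0 = 3.4566; exp(−3.4566) = 0.031537.
P = 1002 × 0.031537 = 31.600 hPa.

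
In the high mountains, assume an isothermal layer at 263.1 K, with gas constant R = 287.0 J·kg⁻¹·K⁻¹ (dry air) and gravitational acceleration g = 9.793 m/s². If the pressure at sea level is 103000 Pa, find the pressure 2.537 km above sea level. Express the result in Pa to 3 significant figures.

Scale height: H = RT/g = 287.0 × 263.1 / 9.793 = 7710.6 m.
Barometric formula: P = P₀ exp(−z/H).
z/H = 2537.0/7710.6 = 0.32903; exp(−0.32903) = 0.71962.
P = 103000 × 0.71962 = 74121 Pa.

P ≈ 74100 Pa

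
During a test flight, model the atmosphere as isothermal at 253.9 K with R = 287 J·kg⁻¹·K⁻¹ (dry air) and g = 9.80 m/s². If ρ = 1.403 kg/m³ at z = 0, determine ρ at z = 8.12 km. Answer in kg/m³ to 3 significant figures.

ρ ≈ 0.471 kg/m³

Scale height: H = RT/g = 287 × 253.9 / 9.80 = 7435.6 m.
In an isothermal atmosphere, density decays like pressure: ρ = ρ₀ exp(−z/H).
z/H = 8120.0/7435.6 = 1.0920; exp(−1.0920) = 0.33554.
ρ = 1.403 × 0.33554 = 0.47076 kg/m³.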